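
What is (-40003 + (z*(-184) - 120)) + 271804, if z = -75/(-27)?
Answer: 2080529/9 ≈ 2.3117e+5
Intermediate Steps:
z = 25/9 (z = -75*(-1)/27 = -5*(-5/9) = 25/9 ≈ 2.7778)
(-40003 + (z*(-184) - 120)) + 271804 = (-40003 + ((25/9)*(-184) - 120)) + 271804 = (-40003 + (-4600/9 - 120)) + 271804 = (-40003 - 5680/9) + 271804 = -365707/9 + 271804 = 2080529/9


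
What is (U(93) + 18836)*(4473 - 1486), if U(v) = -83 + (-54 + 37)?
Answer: 55964432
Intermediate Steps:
U(v) = -100 (U(v) = -83 - 17 = -100)
(U(93) + 18836)*(4473 - 1486) = (-100 + 18836)*(4473 - 1486) = 18736*2987 = 55964432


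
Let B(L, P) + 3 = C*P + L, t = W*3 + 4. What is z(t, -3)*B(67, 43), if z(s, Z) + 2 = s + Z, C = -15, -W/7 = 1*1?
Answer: 12782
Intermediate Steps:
W = -7 ≈ -7.0000
t = -17 (t = -7*3 + 4 = -21 + 4 = -17)
z(s, Z) = -2 + Z + s (z(s, Z) = -2 + (s + Z) = -2 + (Z + s) = -2 + Z + s)
B(L, P) = -3 + L - 15*P (B(L, P) = -3 + (-15*P + L) = -3 + (L - 15*P) = -3 + L - 15*P)
z(t, -3)*B(67, 43) = (-2 - 3 - 17)*(-3 + 67 - 15*43) = -22*(-3 + 67 - 645) = -22*(-581) = 12782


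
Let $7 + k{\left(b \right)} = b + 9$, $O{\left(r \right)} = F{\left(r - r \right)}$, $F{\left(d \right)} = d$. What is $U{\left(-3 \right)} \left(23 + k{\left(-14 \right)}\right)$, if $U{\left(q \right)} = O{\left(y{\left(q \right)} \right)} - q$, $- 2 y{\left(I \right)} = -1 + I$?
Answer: $33$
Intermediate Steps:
$y{\left(I \right)} = \frac{1}{2} - \frac{I}{2}$ ($y{\left(I \right)} = - \frac{-1 + I}{2} = \frac{1}{2} - \frac{I}{2}$)
$O{\left(r \right)} = 0$ ($O{\left(r \right)} = r - r = 0$)
$k{\left(b \right)} = 2 + b$ ($k{\left(b \right)} = -7 + \left(b + 9\right) = -7 + \left(9 + b\right) = 2 + b$)
$U{\left(q \right)} = - q$ ($U{\left(q \right)} = 0 - q = - q$)
$U{\left(-3 \right)} \left(23 + k{\left(-14 \right)}\right) = \left(-1\right) \left(-3\right) \left(23 + \left(2 - 14\right)\right) = 3 \left(23 - 12\right) = 3 \cdot 11 = 33$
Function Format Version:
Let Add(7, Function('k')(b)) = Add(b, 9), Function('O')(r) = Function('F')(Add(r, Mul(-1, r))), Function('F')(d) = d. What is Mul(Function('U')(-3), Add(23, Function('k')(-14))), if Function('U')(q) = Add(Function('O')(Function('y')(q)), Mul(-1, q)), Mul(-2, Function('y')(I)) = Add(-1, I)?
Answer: 33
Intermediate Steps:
Function('y')(I) = Add(Rational(1, 2), Mul(Rational(-1, 2), I)) (Function('y')(I) = Mul(Rational(-1, 2), Add(-1, I)) = Add(Rational(1, 2), Mul(Rational(-1, 2), I)))
Function('O')(r) = 0 (Function('O')(r) = Add(r, Mul(-1, r)) = 0)
Function('k')(b) = Add(2, b) (Function('k')(b) = Add(-7, Add(b, 9)) = Add(-7, Add(9, b)) = Add(2, b))
Function('U')(q) = Mul(-1, q) (Function('U')(q) = Add(0, Mul(-1, q)) = Mul(-1, q))
Mul(Function('U')(-3), Add(23, Function('k')(-14))) = Mul(Mul(-1, -3), Add(23, Add(2, -14))) = Mul(3, Add(23, -12)) = Mul(3, 11) = 33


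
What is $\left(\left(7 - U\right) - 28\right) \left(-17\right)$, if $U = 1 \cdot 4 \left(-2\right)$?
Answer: $221$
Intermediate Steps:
$U = -8$ ($U = 4 \left(-2\right) = -8$)
$\left(\left(7 - U\right) - 28\right) \left(-17\right) = \left(\left(7 - -8\right) - 28\right) \left(-17\right) = \left(\left(7 + 8\right) - 28\right) \left(-17\right) = \left(15 - 28\right) \left(-17\right) = \left(-13\right) \left(-17\right) = 221$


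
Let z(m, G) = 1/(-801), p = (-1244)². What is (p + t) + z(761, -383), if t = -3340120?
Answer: -1435859785/801 ≈ -1.7926e+6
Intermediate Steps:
p = 1547536
z(m, G) = -1/801
(p + t) + z(761, -383) = (1547536 - 3340120) - 1/801 = -1792584 - 1/801 = -1435859785/801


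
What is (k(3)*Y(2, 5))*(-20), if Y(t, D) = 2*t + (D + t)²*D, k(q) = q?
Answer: -14940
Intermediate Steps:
Y(t, D) = 2*t + D*(D + t)²
(k(3)*Y(2, 5))*(-20) = (3*(2*2 + 5*(5 + 2)²))*(-20) = (3*(4 + 5*7²))*(-20) = (3*(4 + 5*49))*(-20) = (3*(4 + 245))*(-20) = (3*249)*(-20) = 747*(-20) = -14940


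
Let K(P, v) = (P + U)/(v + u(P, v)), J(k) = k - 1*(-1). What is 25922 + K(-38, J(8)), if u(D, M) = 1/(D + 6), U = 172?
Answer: 7443902/287 ≈ 25937.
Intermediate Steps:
u(D, M) = 1/(6 + D)
J(k) = 1 + k (J(k) = k + 1 = 1 + k)
K(P, v) = (172 + P)/(v + 1/(6 + P)) (K(P, v) = (P + 172)/(v + 1/(6 + P)) = (172 + P)/(v + 1/(6 + P)))
25922 + K(-38, J(8)) = 25922 + (6 - 38)*(172 - 38)/(1 + (1 + 8)*(6 - 38)) = 25922 - 32*134/(1 + 9*(-32)) = 25922 - 32*134/(1 - 288) = 25922 - 32*134/(-287) = 25922 - 1/287*(-32)*134 = 25922 + 4288/287 = 7443902/287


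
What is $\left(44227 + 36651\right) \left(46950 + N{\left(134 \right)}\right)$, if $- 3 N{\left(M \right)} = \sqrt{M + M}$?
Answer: $3797222100 - \frac{161756 \sqrt{67}}{3} \approx 3.7968 \cdot 10^{9}$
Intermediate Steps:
$N{\left(M \right)} = - \frac{\sqrt{2} \sqrt{M}}{3}$ ($N{\left(M \right)} = - \frac{\sqrt{M + M}}{3} = - \frac{\sqrt{2 M}}{3} = - \frac{\sqrt{2} \sqrt{M}}{3}$)
$\left(44227 + 36651\right) \left(46950 + N{\left(134 \right)}\right) = \left(44227 + 36651\right) \left(46950 - \frac{\sqrt{2} \sqrt{134}}{3}\right) = 80878 \left(46950 - \frac{2 \sqrt{67}}{3}\right) = 3797222100 - \frac{161756 \sqrt{67}}{3}$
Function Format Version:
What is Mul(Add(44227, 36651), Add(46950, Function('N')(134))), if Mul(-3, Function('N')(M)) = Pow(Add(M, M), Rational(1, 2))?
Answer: Add(3797222100, Mul(Rational(-161756, 3), Pow(67, Rational(1, 2)))) ≈ 3.7968e+9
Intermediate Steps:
Function('N')(M) = Mul(Rational(-1, 3), Pow(2, Rational(1, 2)), Pow(M, Rational(1, 2))) (Function('N')(M) = Mul(Rational(-1, 3), Pow(Add(M, M), Rational(1, 2))) = Mul(Rational(-1, 3), Pow(Mul(2, M), Rational(1, 2))) = Mul(Rational(-1, 3), Mul(Pow(2, Rational(1, 2)), Pow(M, Rational(1, 2)))) = Mul(Rational(-1, 3), Pow(2, Rational(1, 2)), Pow(M, Rational(1, 2))))
Mul(Add(44227, 36651), Add(46950, Function('N')(134))) = Mul(Add(44227, 36651), Add(46950, Mul(Rational(-1, 3), Pow(2, Rational(1, 2)), Pow(134, Rational(1, 2))))) = Mul(80878, Add(46950, Mul(Rational(-2, 3), Pow(67, Rational(1, 2))))) = Add(3797222100, Mul(Rational(-161756, 3), Pow(67, Rational(1, 2))))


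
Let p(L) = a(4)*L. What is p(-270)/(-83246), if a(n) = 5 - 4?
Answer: 135/41623 ≈ 0.0032434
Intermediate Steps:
a(n) = 1
p(L) = L (p(L) = 1*L = L)
p(-270)/(-83246) = -270/(-83246) = -270*(-1/83246) = 135/41623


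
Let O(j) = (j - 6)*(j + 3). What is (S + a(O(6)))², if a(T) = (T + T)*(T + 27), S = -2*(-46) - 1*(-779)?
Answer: 758641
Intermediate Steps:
S = 871 (S = 92 + 779 = 871)
O(j) = (-6 + j)*(3 + j)
a(T) = 2*T*(27 + T) (a(T) = (2*T)*(27 + T) = 2*T*(27 + T))
(S + a(O(6)))² = (871 + 2*(-18 + 6² - 3*6)*(27 + (-18 + 6² - 3*6)))² = (871 + 2*(-18 + 36 - 18)*(27 + (-18 + 36 - 18)))² = (871 + 2*0*(27 + 0))² = (871 + 2*0*27)² = (871 + 0)² = 871² = 758641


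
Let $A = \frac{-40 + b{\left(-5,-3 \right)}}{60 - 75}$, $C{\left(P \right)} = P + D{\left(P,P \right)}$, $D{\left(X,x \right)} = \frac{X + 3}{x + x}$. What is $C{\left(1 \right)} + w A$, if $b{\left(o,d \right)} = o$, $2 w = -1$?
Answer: $\frac{3}{2} \approx 1.5$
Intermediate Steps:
$w = - \frac{1}{2}$ ($w = \frac{1}{2} \left(-1\right) = - \frac{1}{2} \approx -0.5$)
$D{\left(X,x \right)} = \frac{3 + X}{2 x}$
$C{\left(P \right)} = P + \frac{3 + P}{2 P}$
$A = 3$ ($A = \frac{-40 - 5}{60 - 75} = - \frac{45}{-15} = \left(-45\right) \left(- \frac{1}{15}\right) = 3$)
$C{\left(1 \right)} + w A = \left(\frac{1}{2} + 1 + \frac{3}{2 \cdot 1}\right) - \frac{3}{2} = \left(\frac{1}{2} + 1 + \frac{3}{2} \cdot 1\right) - \frac{3}{2} = \left(\frac{1}{2} + 1 + \frac{3}{2}\right) - \frac{3}{2} = 3 - \frac{3}{2} = \frac{3}{2}$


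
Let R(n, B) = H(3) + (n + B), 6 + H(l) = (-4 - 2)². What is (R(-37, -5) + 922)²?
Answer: 828100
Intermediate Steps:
H(l) = 30 (H(l) = -6 + (-4 - 2)² = -6 + (-6)² = -6 + 36 = 30)
R(n, B) = 30 + B + n (R(n, B) = 30 + (n + B) = 30 + (B + n) = 30 + B + n)
(R(-37, -5) + 922)² = ((30 - 5 - 37) + 922)² = (-12 + 922)² = 910² = 828100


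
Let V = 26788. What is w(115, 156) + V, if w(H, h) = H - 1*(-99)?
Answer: 27002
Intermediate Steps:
w(H, h) = 99 + H (w(H, h) = H + 99 = 99 + H)
w(115, 156) + V = (99 + 115) + 26788 = 214 + 26788 = 27002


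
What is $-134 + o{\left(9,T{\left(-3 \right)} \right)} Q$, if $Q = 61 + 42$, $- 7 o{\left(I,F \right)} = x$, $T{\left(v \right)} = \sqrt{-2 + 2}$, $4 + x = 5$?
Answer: $- \frac{1041}{7} \approx -148.71$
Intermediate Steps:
$x = 1$ ($x = -4 + 5 = 1$)
$T{\left(v \right)} = 0$ ($T{\left(v \right)} = \sqrt{0} = 0$)
$o{\left(I,F \right)} = - \frac{1}{7}$ ($o{\left(I,F \right)} = \left(- \frac{1}{7}\right) 1 = - \frac{1}{7}$)
$Q = 103$
$-134 + o{\left(9,T{\left(-3 \right)} \right)} Q = -134 - \frac{103}{7} = - \frac{1041}{7}$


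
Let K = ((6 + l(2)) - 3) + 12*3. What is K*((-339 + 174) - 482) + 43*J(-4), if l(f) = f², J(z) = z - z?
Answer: -27821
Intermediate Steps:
J(z) = 0
K = 43 (K = ((6 + 2²) - 3) + 12*3 = ((6 + 4) - 3) + 36 = (10 - 3) + 36 = 7 + 36 = 43)
K*((-339 + 174) - 482) + 43*J(-4) = 43*((-339 + 174) - 482) + 43*0 = 43*(-165 - 482) + 0 = 43*(-647) + 0 = -27821 + 0 = -27821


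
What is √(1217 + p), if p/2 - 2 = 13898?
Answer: √29017 ≈ 170.34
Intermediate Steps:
p = 27800 (p = 4 + 2*13898 = 4 + 27796 = 27800)
√(1217 + p) = √(1217 + 27800) = √29017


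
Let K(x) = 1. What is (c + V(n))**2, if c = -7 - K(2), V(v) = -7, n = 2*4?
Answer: 225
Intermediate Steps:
n = 8
c = -8 (c = -7 - 1*1 = -7 - 1 = -8)
(c + V(n))**2 = (-8 - 7)**2 = (-15)**2 = 225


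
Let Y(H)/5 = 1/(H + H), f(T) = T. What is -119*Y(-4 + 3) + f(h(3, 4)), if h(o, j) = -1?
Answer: 593/2 ≈ 296.50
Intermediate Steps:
Y(H) = 5/(2*H) (Y(H) = 5/(H + H) = 5/((2*H)) = 5*(1/(2*H)) = 5/(2*H))
-119*Y(-4 + 3) + f(h(3, 4)) = -595/(2*(-4 + 3)) - 1 = -595/(2*(-1)) - 1 = -595*(-1)/2 - 1 = -119*(-5/2) - 1 = 595/2 - 1 = 593/2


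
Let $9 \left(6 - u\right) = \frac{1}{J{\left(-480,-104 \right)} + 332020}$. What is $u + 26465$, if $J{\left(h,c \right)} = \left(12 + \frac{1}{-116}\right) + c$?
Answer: $\frac{9173070357517}{346532823} \approx 26471.0$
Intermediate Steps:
$J{\left(h,c \right)} = \frac{1391}{116} + c$ ($J{\left(h,c \right)} = \left(12 - \frac{1}{116}\right) + c = \frac{1391}{116} + c$)
$u = \frac{2079196822}{346532823}$ ($u = 6 - \frac{1}{9 \left(\left(\frac{1391}{116} - 104\right) + 332020\right)} = 6 - \frac{1}{9 \left(- \frac{10673}{116} + 332020\right)} = 6 - \frac{1}{9 \cdot \frac{38503647}{116}} = 6 - \frac{116}{346532823} = \frac{2079196822}{346532823} \approx 6.0$)
$u + 26465 = \frac{2079196822}{346532823} + 26465 = \frac{9173070357517}{346532823}$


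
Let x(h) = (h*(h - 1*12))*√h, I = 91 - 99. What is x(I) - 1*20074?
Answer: -20074 + 320*I*√2 ≈ -20074.0 + 452.55*I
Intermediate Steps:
I = -8
x(h) = h^(3/2)*(-12 + h) (x(h) = (h*(h - 12))*√h = (h*(-12 + h))*√h = h^(3/2)*(-12 + h))
x(I) - 1*20074 = (-8)^(3/2)*(-12 - 8) - 1*20074 = -16*I*√2*(-20) - 20074 = 320*I*√2 - 20074 = -20074 + 320*I*√2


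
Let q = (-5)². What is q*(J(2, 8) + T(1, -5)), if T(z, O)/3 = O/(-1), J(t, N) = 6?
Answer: 525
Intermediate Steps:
q = 25
T(z, O) = -3*O (T(z, O) = 3*(O/(-1)) = 3*(O*(-1)) = 3*(-O) = -3*O)
q*(J(2, 8) + T(1, -5)) = 25*(6 - 3*(-5)) = 25*(6 + 15) = 25*21 = 525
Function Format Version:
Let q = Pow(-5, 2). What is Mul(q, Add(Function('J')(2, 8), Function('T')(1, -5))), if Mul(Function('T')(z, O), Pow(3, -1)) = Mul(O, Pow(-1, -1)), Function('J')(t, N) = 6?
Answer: 525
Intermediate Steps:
q = 25
Function('T')(z, O) = Mul(-3, O) (Function('T')(z, O) = Mul(3, Mul(O, Pow(-1, -1))) = Mul(3, Mul(O, -1)) = Mul(3, Mul(-1, O)) = Mul(-3, O))
Mul(q, Add(Function('J')(2, 8), Function('T')(1, -5))) = Mul(25, Add(6, Mul(-3, -5))) = Mul(25, Add(6, 15)) = Mul(25, 21) = 525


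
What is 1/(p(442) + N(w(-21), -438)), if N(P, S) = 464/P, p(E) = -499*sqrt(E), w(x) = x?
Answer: 4872/24267778813 - 220059*sqrt(442)/48535557626 ≈ -9.5121e-5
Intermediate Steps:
1/(p(442) + N(w(-21), -438)) = 1/(-499*sqrt(442) + 464/(-21)) = 1/(-499*sqrt(442) + 464*(-1/21)) = 1/(-499*sqrt(442) - 464/21) = 1/(-464/21 - 499*sqrt(442))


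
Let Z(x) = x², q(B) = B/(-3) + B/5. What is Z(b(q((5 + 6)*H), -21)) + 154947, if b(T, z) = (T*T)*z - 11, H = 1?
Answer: 889326244/5625 ≈ 1.5810e+5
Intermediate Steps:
q(B) = -2*B/15 (q(B) = B*(-⅓) + B*(⅕) = -B/3 + B/5 = -2*B/15)
b(T, z) = -11 + z*T² (b(T, z) = T²*z - 11 = z*T² - 11 = -11 + z*T²)
Z(b(q((5 + 6)*H), -21)) + 154947 = (-11 - 21*4*(5 + 6)²/225)² + 154947 = (-11 - 21*(-22/15)²)² + 154947 = (-11 - 21*484/225)² + 154947 = (-11 - 3388/75)² + 154947 = (-4213/75)² + 154947 = 17749369/5625 + 154947 = 889326244/5625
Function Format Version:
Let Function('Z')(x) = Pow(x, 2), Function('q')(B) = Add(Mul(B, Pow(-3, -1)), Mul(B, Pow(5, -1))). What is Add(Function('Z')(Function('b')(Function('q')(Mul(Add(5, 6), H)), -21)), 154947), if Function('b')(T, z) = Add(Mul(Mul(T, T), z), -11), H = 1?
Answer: Rational(889326244, 5625) ≈ 1.5810e+5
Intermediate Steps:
Function('q')(B) = Mul(Rational(-2, 15), B) (Function('q')(B) = Add(Mul(B, Rational(-1, 3)), Mul(B, Rational(1, 5))) = Add(Mul(Rational(-1, 3), B), Mul(Rational(1, 5), B)) = Mul(Rational(-2, 15), B))
Function('b')(T, z) = Add(-11, Mul(z, Pow(T, 2))) (Function('b')(T, z) = Add(Mul(Pow(T, 2), z), -11) = Add(Mul(z, Pow(T, 2)), -11) = Add(-11, Mul(z, Pow(T, 2))))
Add(Function('Z')(Function('b')(Function('q')(Mul(Add(5, 6), H)), -21)), 154947) = Add(Pow(Add(-11, Mul(-21, Pow(Mul(Rational(-2, 15), Mul(Add(5, 6), 1)), 2))), 2), 154947) = Add(Pow(Add(-11, Mul(-21, Pow(Mul(Rational(-2, 15), Mul(11, 1)), 2))), 2), 154947) = Add(Pow(Add(-11, Mul(-21, Pow(Mul(Rational(-2, 15), 11), 2))), 2), 154947) = Add(Pow(Add(-11, Mul(-21, Pow(Rational(-22, 15), 2))), 2), 154947) = Add(Pow(Add(-11, Mul(-21, Rational(484, 225))), 2), 154947) = Add(Pow(Add(-11, Rational(-3388, 75)), 2), 154947) = Add(Pow(Rational(-4213, 75), 2), 154947) = Add(Rational(17749369, 5625), 154947) = Rational(889326244, 5625)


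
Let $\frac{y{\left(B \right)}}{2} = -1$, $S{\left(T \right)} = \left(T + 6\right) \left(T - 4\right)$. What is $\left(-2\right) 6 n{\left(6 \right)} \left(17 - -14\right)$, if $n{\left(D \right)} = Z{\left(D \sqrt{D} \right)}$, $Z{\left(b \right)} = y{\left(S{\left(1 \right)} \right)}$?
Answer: $744$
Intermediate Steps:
$S{\left(T \right)} = \left(-4 + T\right) \left(6 + T\right)$ ($S{\left(T \right)} = \left(6 + T\right) \left(-4 + T\right) = \left(-4 + T\right) \left(6 + T\right)$)
$y{\left(B \right)} = -2$ ($y{\left(B \right)} = 2 \left(-1\right) = -2$)
$Z{\left(b \right)} = -2$
$n{\left(D \right)} = -2$
$\left(-2\right) 6 n{\left(6 \right)} \left(17 - -14\right) = \left(-2\right) 6 \left(-2\right) \left(17 - -14\right) = \left(-12\right) \left(-2\right) \left(17 + 14\right) = 24 \cdot 31 = 744$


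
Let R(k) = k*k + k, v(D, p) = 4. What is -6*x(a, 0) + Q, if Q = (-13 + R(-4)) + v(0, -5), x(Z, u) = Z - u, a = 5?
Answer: -27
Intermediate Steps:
R(k) = k + k**2 (R(k) = k**2 + k = k + k**2)
Q = 3 (Q = (-13 - 4*(1 - 4)) + 4 = (-13 - 4*(-3)) + 4 = (-13 + 12) + 4 = -1 + 4 = 3)
-6*x(a, 0) + Q = -6*(5 - 1*0) + 3 = -6*(5 + 0) + 3 = -6*5 + 3 = -30 + 3 = -27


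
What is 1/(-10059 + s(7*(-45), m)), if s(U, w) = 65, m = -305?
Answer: -1/9994 ≈ -0.00010006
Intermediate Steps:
1/(-10059 + s(7*(-45), m)) = 1/(-10059 + 65) = 1/(-9994) = -1/9994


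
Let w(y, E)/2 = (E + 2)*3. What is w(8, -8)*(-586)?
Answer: 21096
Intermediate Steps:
w(y, E) = 12 + 6*E (w(y, E) = 2*((E + 2)*3) = 2*((2 + E)*3) = 2*(6 + 3*E) = 12 + 6*E)
w(8, -8)*(-586) = (12 + 6*(-8))*(-586) = (12 - 48)*(-586) = -36*(-586) = 21096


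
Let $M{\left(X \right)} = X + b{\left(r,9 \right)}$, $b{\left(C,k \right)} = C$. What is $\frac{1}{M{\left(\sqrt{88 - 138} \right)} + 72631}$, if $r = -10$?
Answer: $\frac{72621}{5273809691} - \frac{5 i \sqrt{2}}{5273809691} \approx 1.377 \cdot 10^{-5} - 1.3408 \cdot 10^{-9} i$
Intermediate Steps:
$M{\left(X \right)} = -10 + X$ ($M{\left(X \right)} = X - 10 = -10 + X$)
$\frac{1}{M{\left(\sqrt{88 - 138} \right)} + 72631} = \frac{1}{\left(-10 + \sqrt{88 - 138}\right) + 72631} = \frac{1}{\left(-10 + \sqrt{-50}\right) + 72631} = \frac{1}{\left(-10 + 5 i \sqrt{2}\right) + 72631} = \frac{1}{72621 + 5 i \sqrt{2}}$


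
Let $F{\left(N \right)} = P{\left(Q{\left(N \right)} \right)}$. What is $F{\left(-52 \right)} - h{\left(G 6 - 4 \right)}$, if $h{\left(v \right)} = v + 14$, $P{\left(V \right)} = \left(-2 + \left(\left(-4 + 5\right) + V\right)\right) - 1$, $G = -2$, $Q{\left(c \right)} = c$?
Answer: $-52$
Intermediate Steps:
$P{\left(V \right)} = -2 + V$ ($P{\left(V \right)} = \left(-2 + \left(1 + V\right)\right) - 1 = \left(-1 + V\right) - 1 = -2 + V$)
$F{\left(N \right)} = -2 + N$
$h{\left(v \right)} = 14 + v$
$F{\left(-52 \right)} - h{\left(G 6 - 4 \right)} = \left(-2 - 52\right) - \left(14 - 16\right) = -54 - \left(14 - 16\right) = -54 - -2 = -54 + 2 = -52$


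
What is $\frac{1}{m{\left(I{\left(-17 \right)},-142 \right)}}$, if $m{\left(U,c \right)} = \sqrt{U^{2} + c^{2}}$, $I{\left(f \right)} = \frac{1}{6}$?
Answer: $\frac{6 \sqrt{725905}}{725905} \approx 0.0070423$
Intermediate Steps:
$I{\left(f \right)} = \frac{1}{6}$
$\frac{1}{m{\left(I{\left(-17 \right)},-142 \right)}} = \frac{1}{\sqrt{\left(\frac{1}{6}\right)^{2} + \left(-142\right)^{2}}} = \frac{1}{\sqrt{\frac{1}{36} + 20164}} = \frac{1}{\sqrt{\frac{725905}{36}}} = \frac{1}{\frac{1}{6} \sqrt{725905}} = \frac{6 \sqrt{725905}}{725905}$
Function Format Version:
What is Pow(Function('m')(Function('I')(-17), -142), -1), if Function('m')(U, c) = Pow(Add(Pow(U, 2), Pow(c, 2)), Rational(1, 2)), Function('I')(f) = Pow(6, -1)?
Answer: Mul(Rational(6, 725905), Pow(725905, Rational(1, 2))) ≈ 0.0070423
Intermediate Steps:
Function('I')(f) = Rational(1, 6)
Pow(Function('m')(Function('I')(-17), -142), -1) = Pow(Pow(Add(Pow(Rational(1, 6), 2), Pow(-142, 2)), Rational(1, 2)), -1) = Pow(Pow(Add(Rational(1, 36), 20164), Rational(1, 2)), -1) = Pow(Pow(Rational(725905, 36), Rational(1, 2)), -1) = Pow(Mul(Rational(1, 6), Pow(725905, Rational(1, 2))), -1) = Mul(Rational(6, 725905), Pow(725905, Rational(1, 2)))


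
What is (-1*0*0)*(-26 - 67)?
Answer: 0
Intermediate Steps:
(-1*0*0)*(-26 - 67) = (0*0)*(-93) = 0*(-93) = 0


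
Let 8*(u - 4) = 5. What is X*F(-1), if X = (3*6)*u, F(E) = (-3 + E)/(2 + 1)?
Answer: -111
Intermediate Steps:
u = 37/8 (u = 4 + (1/8)*5 = 4 + 5/8 = 37/8 ≈ 4.6250)
F(E) = -1 + E/3 (F(E) = (-3 + E)/3 = (-3 + E)*(1/3) = -1 + E/3)
X = 333/4 (X = (3*6)*(37/8) = 18*(37/8) = 333/4 ≈ 83.250)
X*F(-1) = 333*(-1 + (1/3)*(-1))/4 = 333*(-1 - 1/3)/4 = (333/4)*(-4/3) = -111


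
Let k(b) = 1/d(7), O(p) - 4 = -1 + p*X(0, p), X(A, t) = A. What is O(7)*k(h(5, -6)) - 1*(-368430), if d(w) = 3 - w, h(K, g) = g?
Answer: 1473717/4 ≈ 3.6843e+5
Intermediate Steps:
O(p) = 3 (O(p) = 4 + (-1 + p*0) = 4 + (-1 + 0) = 4 - 1 = 3)
k(b) = -¼ (k(b) = 1/(3 - 1*7) = 1/(3 - 7) = 1/(-4) = 1*(-¼) = -¼)
O(7)*k(h(5, -6)) - 1*(-368430) = 3*(-¼) - 1*(-368430) = -¾ + 368430 = 1473717/4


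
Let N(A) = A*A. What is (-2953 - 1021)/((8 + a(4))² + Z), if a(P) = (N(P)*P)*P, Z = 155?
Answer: -3974/69851 ≈ -0.056893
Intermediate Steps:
N(A) = A²
a(P) = P⁴ (a(P) = (P²*P)*P = P³*P = P⁴)
(-2953 - 1021)/((8 + a(4))² + Z) = (-2953 - 1021)/((8 + 4⁴)² + 155) = -3974/((8 + 256)² + 155) = -3974/(264² + 155) = -3974/(69696 + 155) = -3974/69851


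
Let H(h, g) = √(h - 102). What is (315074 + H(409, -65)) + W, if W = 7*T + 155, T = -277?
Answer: 313290 + √307 ≈ 3.1331e+5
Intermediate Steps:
H(h, g) = √(-102 + h)
W = -1784 (W = 7*(-277) + 155 = -1939 + 155 = -1784)
(315074 + H(409, -65)) + W = (315074 + √(-102 + 409)) - 1784 = (315074 + √307) - 1784 = 313290 + √307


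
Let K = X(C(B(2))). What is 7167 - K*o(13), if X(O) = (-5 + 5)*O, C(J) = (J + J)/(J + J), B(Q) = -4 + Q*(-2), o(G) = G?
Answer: 7167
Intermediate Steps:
B(Q) = -4 - 2*Q
C(J) = 1 (C(J) = (2*J)/((2*J)) = (2*J)*(1/(2*J)) = 1)
X(O) = 0 (X(O) = 0*O = 0)
K = 0
7167 - K*o(13) = 7167 - 0*13 = 7167 - 1*0 = 7167 + 0 = 7167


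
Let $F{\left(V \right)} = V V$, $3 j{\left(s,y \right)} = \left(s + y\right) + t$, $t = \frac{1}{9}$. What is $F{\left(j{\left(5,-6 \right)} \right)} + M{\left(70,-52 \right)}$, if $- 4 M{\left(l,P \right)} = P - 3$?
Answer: $\frac{40351}{2916} \approx 13.838$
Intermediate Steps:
$t = \frac{1}{9} \approx 0.11111$
$j{\left(s,y \right)} = \frac{1}{27} + \frac{s}{3} + \frac{y}{3}$ ($j{\left(s,y \right)} = \frac{\left(s + y\right) + \frac{1}{9}}{3} = \frac{\frac{1}{9} + s + y}{3} = \frac{1}{27} + \frac{s}{3} + \frac{y}{3}$)
$M{\left(l,P \right)} = \frac{3}{4} - \frac{P}{4}$ ($M{\left(l,P \right)} = - \frac{P - 3}{4} = - \frac{-3 + P}{4} = \frac{3}{4} - \frac{P}{4}$)
$F{\left(V \right)} = V^{2}$
$F{\left(j{\left(5,-6 \right)} \right)} + M{\left(70,-52 \right)} = \left(\frac{1}{27} + \frac{1}{3} \cdot 5 + \frac{1}{3} \left(-6\right)\right)^{2} + \left(\frac{3}{4} - -13\right) = \left(\frac{1}{27} + \frac{5}{3} - 2\right)^{2} + \left(\frac{3}{4} + 13\right) = \left(- \frac{8}{27}\right)^{2} + \frac{55}{4} = \frac{64}{729} + \frac{55}{4} = \frac{40351}{2916}$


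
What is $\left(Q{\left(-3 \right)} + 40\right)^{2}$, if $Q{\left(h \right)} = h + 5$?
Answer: $1764$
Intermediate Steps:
$Q{\left(h \right)} = 5 + h$
$\left(Q{\left(-3 \right)} + 40\right)^{2} = \left(\left(5 - 3\right) + 40\right)^{2} = \left(2 + 40\right)^{2} = 42^{2} = 1764$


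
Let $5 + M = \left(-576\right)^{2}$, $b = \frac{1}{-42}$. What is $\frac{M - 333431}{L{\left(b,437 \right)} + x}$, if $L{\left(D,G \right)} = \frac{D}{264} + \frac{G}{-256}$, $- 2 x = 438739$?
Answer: $\frac{294497280}{38918207113} \approx 0.0075671$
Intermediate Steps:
$x = - \frac{438739}{2}$ ($x = \left(- \frac{1}{2}\right) 438739 = - \frac{438739}{2} \approx -2.1937 \cdot 10^{5}$)
$b = - \frac{1}{42} \approx -0.02381$
$M = 331771$ ($M = -5 + \left(-576\right)^{2} = -5 + 331776 = 331771$)
$L{\left(D,G \right)} = - \frac{G}{256} + \frac{D}{264}$ ($L{\left(D,G \right)} = D \frac{1}{264} + G \left(- \frac{1}{256}\right) = \frac{D}{264} - \frac{G}{256} = - \frac{G}{256} + \frac{D}{264}$)
$\frac{M - 333431}{L{\left(b,437 \right)} + x} = \frac{331771 - 333431}{\left(\left(- \frac{1}{256}\right) 437 + \frac{1}{264} \left(- \frac{1}{42}\right)\right) - \frac{438739}{2}} = - \frac{1660}{\left(- \frac{437}{256} - \frac{1}{11088}\right) - \frac{438739}{2}} = - \frac{1660}{- \frac{302857}{177408} - \frac{438739}{2}} = - \frac{1660}{- \frac{38918207113}{177408}} = \left(-1660\right) \left(- \frac{177408}{38918207113}\right) = \frac{294497280}{38918207113}$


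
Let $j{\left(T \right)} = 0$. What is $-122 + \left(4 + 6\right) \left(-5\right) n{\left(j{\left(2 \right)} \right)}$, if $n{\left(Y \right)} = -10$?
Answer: $378$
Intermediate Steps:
$-122 + \left(4 + 6\right) \left(-5\right) n{\left(j{\left(2 \right)} \right)} = -122 + \left(4 + 6\right) \left(-5\right) \left(-10\right) = -122 + 10 \left(-5\right) \left(-10\right) = -122 - -500 = -122 + 500 = 378$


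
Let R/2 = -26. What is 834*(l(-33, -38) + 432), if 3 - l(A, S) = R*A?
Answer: -1068354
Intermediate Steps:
R = -52 (R = 2*(-26) = -52)
l(A, S) = 3 + 52*A (l(A, S) = 3 - (-52)*A = 3 + 52*A)
834*(l(-33, -38) + 432) = 834*((3 + 52*(-33)) + 432) = 834*((3 - 1716) + 432) = 834*(-1713 + 432) = 834*(-1281) = -1068354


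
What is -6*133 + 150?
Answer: -648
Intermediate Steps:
-6*133 + 150 = -798 + 150 = -648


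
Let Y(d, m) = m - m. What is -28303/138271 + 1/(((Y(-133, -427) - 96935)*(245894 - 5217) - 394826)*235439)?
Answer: -155465285828427505228/759507491671641891549 ≈ -0.20469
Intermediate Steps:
Y(d, m) = 0
-28303/138271 + 1/(((Y(-133, -427) - 96935)*(245894 - 5217) - 394826)*235439) = -28303/138271 + 1/(((0 - 96935)*(245894 - 5217) - 394826)*235439) = -28303*1/138271 + (1/235439)/(-96935*240677 - 394826) = -28303/138271 + (1/235439)/(-23330024995 - 394826) = -28303/138271 + (1/235439)/(-23330419821) = -28303/138271 - 1/23330419821*1/235439 = -28303/138271 - 1/5492890712236419 = -155465285828427505228/759507491671641891549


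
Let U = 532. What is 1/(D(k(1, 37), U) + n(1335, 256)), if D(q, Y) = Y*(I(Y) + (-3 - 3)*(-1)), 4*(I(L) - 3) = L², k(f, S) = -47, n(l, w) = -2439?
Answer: 1/37644541 ≈ 2.6564e-8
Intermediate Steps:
I(L) = 3 + L²/4
D(q, Y) = Y*(9 + Y²/4) (D(q, Y) = Y*((3 + Y²/4) + (-3 - 3)*(-1)) = Y*((3 + Y²/4) - 6*(-1)) = Y*((3 + Y²/4) + 6) = Y*(9 + Y²/4))
1/(D(k(1, 37), U) + n(1335, 256)) = 1/((¼)*532*(36 + 532²) - 2439) = 1/((¼)*532*(36 + 283024) - 2439) = 1/((¼)*532*283060 - 2439) = 1/(37646980 - 2439) = 1/37644541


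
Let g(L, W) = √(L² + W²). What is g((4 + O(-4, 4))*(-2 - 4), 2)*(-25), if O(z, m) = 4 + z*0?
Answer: -50*√577 ≈ -1201.0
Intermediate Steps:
O(z, m) = 4 (O(z, m) = 4 + 0 = 4)
g((4 + O(-4, 4))*(-2 - 4), 2)*(-25) = √(((4 + 4)*(-2 - 4))² + 2²)*(-25) = √((8*(-6))² + 4)*(-25) = √((-48)² + 4)*(-25) = √(2304 + 4)*(-25) = √2308*(-25) = (2*√577)*(-25) = -50*√577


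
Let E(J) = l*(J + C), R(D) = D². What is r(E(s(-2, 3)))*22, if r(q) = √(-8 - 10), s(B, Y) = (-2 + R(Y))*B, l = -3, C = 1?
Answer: 66*I*√2 ≈ 93.338*I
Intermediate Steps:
s(B, Y) = B*(-2 + Y²) (s(B, Y) = (-2 + Y²)*B = B*(-2 + Y²))
E(J) = -3 - 3*J (E(J) = -3*(J + 1) = -3*(1 + J) = -3 - 3*J)
r(q) = 3*I*√2 (r(q) = √(-18) = 3*I*√2)
r(E(s(-2, 3)))*22 = (3*I*√2)*22 = 66*I*√2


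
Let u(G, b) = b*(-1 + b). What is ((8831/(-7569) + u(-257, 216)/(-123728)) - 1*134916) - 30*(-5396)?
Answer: 3156283402165/117062154 ≈ 26962.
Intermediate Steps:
((8831/(-7569) + u(-257, 216)/(-123728)) - 1*134916) - 30*(-5396) = ((8831/(-7569) + (216*(-1 + 216))/(-123728)) - 1*134916) - 30*(-5396) = ((8831*(-1/7569) + (216*215)*(-1/123728)) - 134916) - 1*(-161880) = ((-8831/7569 + 46440*(-1/123728)) - 134916) + 161880 = ((-8831/7569 - 5805/15466) - 134916) + 161880 = (-180518291/117062154 - 134916) + 161880 = -15793738087355/117062154 + 161880 = 3156283402165/117062154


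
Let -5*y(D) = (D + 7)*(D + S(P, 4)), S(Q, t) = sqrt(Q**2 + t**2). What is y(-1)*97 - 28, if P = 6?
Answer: 442/5 - 1164*sqrt(13)/5 ≈ -750.97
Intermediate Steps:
y(D) = -(7 + D)*(D + 2*sqrt(13))/5 (y(D) = -(D + 7)*(D + sqrt(6**2 + 4**2))/5 = -(7 + D)*(D + sqrt(36 + 16))/5 = -(7 + D)*(D + sqrt(52))/5 = -(7 + D)*(D + 2*sqrt(13))/5)
y(-1)*97 - 28 = (-14*sqrt(13)/5 - 7/5*(-1) - 1/5*(-1)**2 - 2/5*(-1)*sqrt(13))*97 - 28 = (-14*sqrt(13)/5 + 7/5 - 1/5*1 + 2*sqrt(13)/5)*97 - 28 = (-14*sqrt(13)/5 + 7/5 - 1/5 + 2*sqrt(13)/5)*97 - 28 = (6/5 - 12*sqrt(13)/5)*97 - 28 = (582/5 - 1164*sqrt(13)/5) - 28 = 442/5 - 1164*sqrt(13)/5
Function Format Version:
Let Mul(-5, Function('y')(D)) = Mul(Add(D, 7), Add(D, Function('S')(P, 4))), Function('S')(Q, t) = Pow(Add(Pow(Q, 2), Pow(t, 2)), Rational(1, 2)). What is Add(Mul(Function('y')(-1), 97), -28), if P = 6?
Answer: Add(Rational(442, 5), Mul(Rational(-1164, 5), Pow(13, Rational(1, 2)))) ≈ -750.97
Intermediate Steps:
Function('y')(D) = Mul(Rational(-1, 5), Add(7, D), Add(D, Mul(2, Pow(13, Rational(1, 2))))) (Function('y')(D) = Mul(Rational(-1, 5), Mul(Add(D, 7), Add(D, Pow(Add(Pow(6, 2), Pow(4, 2)), Rational(1, 2))))) = Mul(Rational(-1, 5), Mul(Add(7, D), Add(D, Pow(Add(36, 16), Rational(1, 2))))) = Mul(Rational(-1, 5), Mul(Add(7, D), Add(D, Pow(52, Rational(1, 2))))) = Mul(Rational(-1, 5), Mul(Add(7, D), Add(D, Mul(2, Pow(13, Rational(1, 2)))))) = Mul(Rational(-1, 5), Add(7, D), Add(D, Mul(2, Pow(13, Rational(1, 2))))))
Add(Mul(Function('y')(-1), 97), -28) = Add(Mul(Add(Mul(Rational(-14, 5), Pow(13, Rational(1, 2))), Mul(Rational(-7, 5), -1), Mul(Rational(-1, 5), Pow(-1, 2)), Mul(Rational(-2, 5), -1, Pow(13, Rational(1, 2)))), 97), -28) = Add(Mul(Add(Mul(Rational(-14, 5), Pow(13, Rational(1, 2))), Rational(7, 5), Mul(Rational(-1, 5), 1), Mul(Rational(2, 5), Pow(13, Rational(1, 2)))), 97), -28) = Add(Mul(Add(Mul(Rational(-14, 5), Pow(13, Rational(1, 2))), Rational(7, 5), Rational(-1, 5), Mul(Rational(2, 5), Pow(13, Rational(1, 2)))), 97), -28) = Add(Mul(Add(Rational(6, 5), Mul(Rational(-12, 5), Pow(13, Rational(1, 2)))), 97), -28) = Add(Add(Rational(582, 5), Mul(Rational(-1164, 5), Pow(13, Rational(1, 2)))), -28) = Add(Rational(442, 5), Mul(Rational(-1164, 5), Pow(13, Rational(1, 2))))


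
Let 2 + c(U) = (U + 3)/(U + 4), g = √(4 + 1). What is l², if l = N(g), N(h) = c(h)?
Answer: (5 + √5)²/(4 + √5)² ≈ 1.3464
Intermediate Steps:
g = √5 ≈ 2.2361
c(U) = -2 + (3 + U)/(4 + U) (c(U) = -2 + (U + 3)/(U + 4) = -2 + (3 + U)/(4 + U))
N(h) = (-5 - h)/(4 + h)
l = (-5 - √5)/(4 + √5) ≈ -1.1604
l² = (-15/11 + √5/11)²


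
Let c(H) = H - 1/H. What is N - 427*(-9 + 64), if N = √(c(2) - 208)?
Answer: -23485 + I*√826/2 ≈ -23485.0 + 14.37*I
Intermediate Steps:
c(H) = H - 1/H
N = I*√826/2 (N = √((2 - 1/2) - 208) = √((2 - 1*½) - 208) = √((2 - ½) - 208) = √(3/2 - 208) = √(-413/2) = I*√826/2 ≈ 14.37*I)
N - 427*(-9 + 64) = I*√826/2 - 427*(-9 + 64) = I*√826/2 - 427*55 = I*√826/2 - 23485 = -23485 + I*√826/2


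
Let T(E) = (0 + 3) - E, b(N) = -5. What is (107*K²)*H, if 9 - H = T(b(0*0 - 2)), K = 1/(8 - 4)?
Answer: 107/16 ≈ 6.6875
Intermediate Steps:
K = ¼ (K = 1/4 = ¼ ≈ 0.25000)
T(E) = 3 - E
H = 1 (H = 9 - (3 - 1*(-5)) = 9 - (3 + 5) = 9 - 1*8 = 9 - 8 = 1)
(107*K²)*H = (107*(¼)²)*1 = (107*(1/16))*1 = (107/16)*1 = 107/16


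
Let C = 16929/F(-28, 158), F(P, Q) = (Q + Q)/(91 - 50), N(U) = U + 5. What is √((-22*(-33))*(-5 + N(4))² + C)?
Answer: √344814855/158 ≈ 117.53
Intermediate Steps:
N(U) = 5 + U
F(P, Q) = 2*Q/41 (F(P, Q) = (2*Q)/41 = (2*Q)*(1/41) = 2*Q/41)
C = 694089/316 (C = 16929/(((2/41)*158)) = 16929/(316/41) = 16929*(41/316) = 694089/316 ≈ 2196.5)
√((-22*(-33))*(-5 + N(4))² + C) = √((-22*(-33))*(-5 + (5 + 4))² + 694089/316) = √(726*(-5 + 9)² + 694089/316) = √(726*4² + 694089/316) = √(726*16 + 694089/316) = √(11616 + 694089/316) = √(4364745/316) = √344814855/158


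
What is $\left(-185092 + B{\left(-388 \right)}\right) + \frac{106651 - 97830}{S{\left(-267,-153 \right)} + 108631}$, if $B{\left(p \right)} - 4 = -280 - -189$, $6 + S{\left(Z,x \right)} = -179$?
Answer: $- \frac{20081913013}{108446} \approx -1.8518 \cdot 10^{5}$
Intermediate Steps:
$S{\left(Z,x \right)} = -185$ ($S{\left(Z,x \right)} = -6 - 179 = -185$)
$B{\left(p \right)} = -87$ ($B{\left(p \right)} = 4 - 91 = -87$)
$\left(-185092 + B{\left(-388 \right)}\right) + \frac{106651 - 97830}{S{\left(-267,-153 \right)} + 108631} = \left(-185092 - 87\right) + \frac{106651 - 97830}{-185 + 108631} = -185179 + \frac{8821}{108446} = - \frac{20081913013}{108446}$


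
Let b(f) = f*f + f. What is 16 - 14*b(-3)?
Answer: -68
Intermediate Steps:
b(f) = f + f² (b(f) = f² + f = f + f²)
16 - 14*b(-3) = 16 - (-42)*(1 - 3) = 16 - (-42)*(-2) = 16 - 14*6 = 16 - 84 = -68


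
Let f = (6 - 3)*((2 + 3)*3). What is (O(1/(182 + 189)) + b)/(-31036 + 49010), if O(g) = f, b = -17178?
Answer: -17133/17974 ≈ -0.95321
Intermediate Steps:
f = 45 (f = 3*(5*3) = 3*15 = 45)
O(g) = 45
(O(1/(182 + 189)) + b)/(-31036 + 49010) = (45 - 17178)/(-31036 + 49010) = -17133/17974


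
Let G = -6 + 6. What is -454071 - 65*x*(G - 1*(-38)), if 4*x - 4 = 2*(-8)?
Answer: -446661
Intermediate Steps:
G = 0
x = -3 (x = 1 + (2*(-8))/4 = 1 + (¼)*(-16) = 1 - 4 = -3)
-454071 - 65*x*(G - 1*(-38)) = -454071 - 65*(-3)*(0 - 1*(-38)) = -454071 - (-195)*(0 + 38) = -454071 - (-195)*38 = -454071 - 1*(-7410) = -454071 + 7410 = -446661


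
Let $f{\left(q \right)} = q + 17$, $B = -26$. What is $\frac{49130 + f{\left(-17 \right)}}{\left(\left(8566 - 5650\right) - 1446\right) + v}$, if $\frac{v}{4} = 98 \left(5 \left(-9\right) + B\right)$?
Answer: $- \frac{24565}{13181} \approx -1.8637$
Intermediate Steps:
$f{\left(q \right)} = 17 + q$
$v = -27832$ ($v = 4 \cdot 98 \left(5 \left(-9\right) - 26\right) = 4 \cdot 98 \left(-45 - 26\right) = 4 \cdot 98 \left(-71\right) = 4 \left(-6958\right) = -27832$)
$\frac{49130 + f{\left(-17 \right)}}{\left(\left(8566 - 5650\right) - 1446\right) + v} = \frac{49130 + \left(17 - 17\right)}{\left(\left(8566 - 5650\right) - 1446\right) - 27832} = \frac{49130 + 0}{\left(2916 - 1446\right) - 27832} = \frac{49130}{1470 - 27832} = \frac{49130}{-26362} = 49130 \left(- \frac{1}{26362}\right) = - \frac{24565}{13181}$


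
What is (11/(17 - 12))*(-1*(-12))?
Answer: 132/5 ≈ 26.400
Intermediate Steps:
(11/(17 - 12))*(-1*(-12)) = (11/5)*12 = 132/5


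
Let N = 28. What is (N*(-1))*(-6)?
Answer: 168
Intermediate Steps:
(N*(-1))*(-6) = (28*(-1))*(-6) = -28*(-6) = 168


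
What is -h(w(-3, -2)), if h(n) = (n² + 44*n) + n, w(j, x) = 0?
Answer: 0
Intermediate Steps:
h(n) = n² + 45*n
-h(w(-3, -2)) = -0*(45 + 0) = -0*45 = -1*0 = 0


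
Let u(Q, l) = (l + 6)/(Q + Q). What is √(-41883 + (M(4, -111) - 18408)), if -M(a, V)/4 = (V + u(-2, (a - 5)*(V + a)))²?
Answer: I*√551413/2 ≈ 371.29*I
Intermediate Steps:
u(Q, l) = (6 + l)/(2*Q) (u(Q, l) = (6 + l)/((2*Q)) = (6 + l)*(1/(2*Q)) = (6 + l)/(2*Q))
M(a, V) = -4*(-3/2 + V - (-5 + a)*(V + a)/4)² (M(a, V) = -4*(V + (½)*(6 + (a - 5)*(V + a))/(-2))² = -4*(V + (½)*(-½)*(6 + (-5 + a)*(V + a)))² = -4*(V + (-3/2 - (-5 + a)*(V + a)/4))² = -4*(-3/2 + V - (-5 + a)*(V + a)/4)²)
√(-41883 + (M(4, -111) - 18408)) = √(-41883 + (-(6 + 4² - 9*(-111) - 5*4 - 111*4)²/4 - 18408)) = √(-41883 + (-(6 + 16 + 999 - 20 - 444)²/4 - 18408)) = √(-41883 + (-¼*557² - 18408)) = √(-41883 + (-¼*310249 - 18408)) = √(-41883 + (-310249/4 - 18408)) = √(-41883 - 383881/4) = √(-551413/4) = I*√551413/2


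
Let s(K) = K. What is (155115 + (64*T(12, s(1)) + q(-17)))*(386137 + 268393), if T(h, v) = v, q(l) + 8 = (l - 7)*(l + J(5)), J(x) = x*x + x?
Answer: 101359861270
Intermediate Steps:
J(x) = x + x² (J(x) = x² + x = x + x²)
q(l) = -8 + (-7 + l)*(30 + l) (q(l) = -8 + (l - 7)*(l + 5*(1 + 5)) = -8 + (-7 + l)*(l + 5*6) = -8 + (-7 + l)*(l + 30) = -8 + (-7 + l)*(30 + l))
(155115 + (64*T(12, s(1)) + q(-17)))*(386137 + 268393) = (155115 + (64*1 + (-218 + (-17)² + 23*(-17))))*(386137 + 268393) = (155115 + (64 + (-218 + 289 - 391)))*654530 = (155115 + (64 - 320))*654530 = (155115 - 256)*654530 = 154859*654530 = 101359861270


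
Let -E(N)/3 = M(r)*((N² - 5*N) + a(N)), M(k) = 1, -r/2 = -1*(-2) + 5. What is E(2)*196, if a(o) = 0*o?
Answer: 3528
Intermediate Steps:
a(o) = 0
r = -14 (r = -2*(-1*(-2) + 5) = -2*(2 + 5) = -2*7 = -14)
E(N) = -3*N² + 15*N (E(N) = -3*((N² - 5*N) + 0) = -3*(N² - 5*N) = -3*N² + 15*N)
E(2)*196 = (3*2*(5 - 1*2))*196 = (3*2*(5 - 2))*196 = (3*2*3)*196 = 18*196 = 3528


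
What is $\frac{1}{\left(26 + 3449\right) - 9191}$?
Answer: $- \frac{1}{5716} \approx -0.00017495$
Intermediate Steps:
$\frac{1}{\left(26 + 3449\right) - 9191} = \frac{1}{3475 - 9191} = \frac{1}{-5716} = - \frac{1}{5716}$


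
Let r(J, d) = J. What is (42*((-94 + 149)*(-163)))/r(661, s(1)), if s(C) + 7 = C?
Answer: -376530/661 ≈ -569.64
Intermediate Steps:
s(C) = -7 + C
(42*((-94 + 149)*(-163)))/r(661, s(1)) = (42*((-94 + 149)*(-163)))/661 = (42*(55*(-163)))*(1/661) = (42*(-8965))*(1/661) = -376530*1/661 = -376530/661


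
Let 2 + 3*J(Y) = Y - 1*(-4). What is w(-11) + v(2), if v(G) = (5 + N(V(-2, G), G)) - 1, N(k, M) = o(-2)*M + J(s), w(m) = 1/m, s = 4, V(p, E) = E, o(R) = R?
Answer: 21/11 ≈ 1.9091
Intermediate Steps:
J(Y) = ⅔ + Y/3 (J(Y) = -⅔ + (Y - 1*(-4))/3 = -⅔ + (Y + 4)/3 = -⅔ + (4 + Y)/3 = -⅔ + (4/3 + Y/3) = ⅔ + Y/3)
N(k, M) = 2 - 2*M (N(k, M) = -2*M + (⅔ + (⅓)*4) = -2*M + (⅔ + 4/3) = -2*M + 2 = 2 - 2*M)
v(G) = 6 - 2*G (v(G) = (5 + (2 - 2*G)) - 1 = (7 - 2*G) - 1 = 6 - 2*G)
w(-11) + v(2) = 1/(-11) + (6 - 2*2) = -1/11 + (6 - 4) = -1/11 + 2 = 21/11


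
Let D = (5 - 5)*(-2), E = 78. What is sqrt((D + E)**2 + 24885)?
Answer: 3*sqrt(3441) ≈ 175.98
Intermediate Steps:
D = 0 (D = 0*(-2) = 0)
sqrt((D + E)**2 + 24885) = sqrt((0 + 78)**2 + 24885) = sqrt(78**2 + 24885) = sqrt(6084 + 24885) = sqrt(30969) = 3*sqrt(3441)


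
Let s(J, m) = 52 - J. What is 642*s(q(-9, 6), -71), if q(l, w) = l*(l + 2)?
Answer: -7062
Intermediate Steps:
q(l, w) = l*(2 + l)
642*s(q(-9, 6), -71) = 642*(52 - (-9)*(2 - 9)) = 642*(52 - (-9)*(-7)) = 642*(52 - 1*63) = 642*(52 - 63) = 642*(-11) = -7062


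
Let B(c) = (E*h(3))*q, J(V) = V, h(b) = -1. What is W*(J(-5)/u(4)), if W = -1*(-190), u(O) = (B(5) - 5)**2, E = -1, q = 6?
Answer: -950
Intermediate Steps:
B(c) = 6 (B(c) = -1*(-1)*6 = 1*6 = 6)
u(O) = 1 (u(O) = (6 - 5)**2 = 1**2 = 1)
W = 190
W*(J(-5)/u(4)) = 190*(-5/1) = 190*(-5*1) = 190*(-5) = -950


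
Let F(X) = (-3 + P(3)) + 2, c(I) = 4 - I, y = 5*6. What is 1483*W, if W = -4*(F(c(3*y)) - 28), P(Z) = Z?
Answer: 154232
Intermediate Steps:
y = 30
F(X) = 2 (F(X) = (-3 + 3) + 2 = 0 + 2 = 2)
W = 104 (W = -4*(2 - 28) = -4*(-26) = 104)
1483*W = 1483*104 = 154232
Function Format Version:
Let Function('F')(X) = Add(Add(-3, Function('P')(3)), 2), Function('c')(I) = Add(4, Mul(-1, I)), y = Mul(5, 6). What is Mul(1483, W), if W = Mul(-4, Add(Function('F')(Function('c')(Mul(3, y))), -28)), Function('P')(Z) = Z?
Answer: 154232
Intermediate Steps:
y = 30
Function('F')(X) = 2 (Function('F')(X) = Add(Add(-3, 3), 2) = Add(0, 2) = 2)
W = 104 (W = Mul(-4, Add(2, -28)) = Mul(-4, -26) = 104)
Mul(1483, W) = Mul(1483, 104) = 154232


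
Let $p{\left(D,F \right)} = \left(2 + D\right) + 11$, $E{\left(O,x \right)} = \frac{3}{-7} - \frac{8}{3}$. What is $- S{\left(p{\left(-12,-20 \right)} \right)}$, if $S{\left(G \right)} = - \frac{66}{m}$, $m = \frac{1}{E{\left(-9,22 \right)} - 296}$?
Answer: $- \frac{138182}{7} \approx -19740.0$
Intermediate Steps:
$E{\left(O,x \right)} = - \frac{65}{21}$ ($E{\left(O,x \right)} = 3 \left(- \frac{1}{7}\right) - \frac{8}{3} = - \frac{3}{7} - \frac{8}{3} = - \frac{65}{21}$)
$m = - \frac{21}{6281}$ ($m = \frac{1}{- \frac{65}{21} - 296} = \frac{1}{- \frac{6281}{21}} = - \frac{21}{6281} \approx -0.0033434$)
$p{\left(D,F \right)} = 13 + D$
$S{\left(G \right)} = \frac{138182}{7}$ ($S{\left(G \right)} = - \frac{66}{- \frac{21}{6281}} = \left(-66\right) \left(- \frac{6281}{21}\right) = \frac{138182}{7}$)
$- S{\left(p{\left(-12,-20 \right)} \right)} = \left(-1\right) \frac{138182}{7} = - \frac{138182}{7}$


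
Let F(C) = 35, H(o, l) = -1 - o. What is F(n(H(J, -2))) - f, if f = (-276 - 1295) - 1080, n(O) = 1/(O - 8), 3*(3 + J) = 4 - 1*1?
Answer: 2686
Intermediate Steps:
J = -2 (J = -3 + (4 - 1*1)/3 = -3 + (4 - 1)/3 = -3 + (1/3)*3 = -3 + 1 = -2)
n(O) = 1/(-8 + O)
f = -2651 (f = -1571 - 1080 = -2651)
F(n(H(J, -2))) - f = 35 - 1*(-2651) = 35 + 2651 = 2686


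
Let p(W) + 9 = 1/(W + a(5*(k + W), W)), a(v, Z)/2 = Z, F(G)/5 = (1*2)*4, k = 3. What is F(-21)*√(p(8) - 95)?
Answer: 10*I*√14970/3 ≈ 407.84*I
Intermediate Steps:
F(G) = 40 (F(G) = 5*((1*2)*4) = 5*(2*4) = 5*8 = 40)
a(v, Z) = 2*Z
p(W) = -9 + 1/(3*W) (p(W) = -9 + 1/(W + 2*W) = -9 + 1/(3*W))
F(-21)*√(p(8) - 95) = 40*√((-9 + (⅓)/8) - 95) = 40*√((-9 + (⅓)*(⅛)) - 95) = 40*√((-9 + 1/24) - 95) = 40*√(-215/24 - 95) = 40*√(-2495/24) = 40*(I*√14970/12) = 10*I*√14970/3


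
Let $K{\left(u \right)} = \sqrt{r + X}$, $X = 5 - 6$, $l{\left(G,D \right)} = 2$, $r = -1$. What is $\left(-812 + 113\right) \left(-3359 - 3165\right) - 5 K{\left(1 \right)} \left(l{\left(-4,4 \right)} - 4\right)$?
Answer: $45602760 i \sqrt{2} \approx 6.4492 \cdot 10^{7} i$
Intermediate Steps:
$X = -1$ ($X = 5 - 6 = -1$)
$K{\left(u \right)} = i \sqrt{2}$ ($K{\left(u \right)} = \sqrt{-1 - 1} = \sqrt{-2} = i \sqrt{2}$)
$\left(-812 + 113\right) \left(-3359 - 3165\right) - 5 K{\left(1 \right)} \left(l{\left(-4,4 \right)} - 4\right) = \left(-812 + 113\right) \left(-3359 - 3165\right) - 5 i \sqrt{2} \left(2 - 4\right) = \left(-699\right) \left(-6524\right) - 5 i \sqrt{2} \left(-2\right) = 4560276 \cdot 10 i \sqrt{2} = 45602760 i \sqrt{2}$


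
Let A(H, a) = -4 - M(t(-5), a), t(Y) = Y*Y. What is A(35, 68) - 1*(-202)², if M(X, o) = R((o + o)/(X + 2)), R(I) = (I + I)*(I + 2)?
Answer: -29800712/729 ≈ -40879.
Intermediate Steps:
t(Y) = Y²
R(I) = 2*I*(2 + I) (R(I) = (2*I)*(2 + I) = 2*I*(2 + I))
M(X, o) = 4*o*(2 + 2*o/(2 + X))/(2 + X) (M(X, o) = 2*((o + o)/(X + 2))*(2 + (o + o)/(X + 2)) = 2*((2*o)/(2 + X))*(2 + (2*o)/(2 + X)) = 2*(2*o/(2 + X))*(2 + 2*o/(2 + X)) = 4*o*(2 + 2*o/(2 + X))/(2 + X))
A(H, a) = -4 - 8*a*(27 + a)/729 (A(H, a) = -4 - 8*a*(2 + (-5)² + a)/(2 + (-5)²)² = -4 - 8*a*(2 + 25 + a)/(2 + 25)² = -4 - 8*a*(27 + a)/27² = -4 - 8*a*(27 + a)/729)
A(35, 68) - 1*(-202)² = (-4 - 8/729*68*(27 + 68)) - 1*(-202)² = (-4 - 8/729*68*95) - 1*40804 = (-4 - 51680/729) - 40804 = -54596/729 - 40804 = -29800712/729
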